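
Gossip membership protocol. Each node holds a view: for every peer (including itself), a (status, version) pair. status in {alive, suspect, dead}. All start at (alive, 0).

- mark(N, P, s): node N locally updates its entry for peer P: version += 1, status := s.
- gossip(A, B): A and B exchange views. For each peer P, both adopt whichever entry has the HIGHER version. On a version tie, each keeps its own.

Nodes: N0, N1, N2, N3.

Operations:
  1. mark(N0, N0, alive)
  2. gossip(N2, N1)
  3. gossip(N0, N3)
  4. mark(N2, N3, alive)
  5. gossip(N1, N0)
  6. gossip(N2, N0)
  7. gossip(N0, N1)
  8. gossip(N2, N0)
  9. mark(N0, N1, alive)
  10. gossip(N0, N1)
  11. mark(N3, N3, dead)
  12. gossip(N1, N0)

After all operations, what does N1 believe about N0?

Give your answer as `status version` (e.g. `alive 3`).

Op 1: N0 marks N0=alive -> (alive,v1)
Op 2: gossip N2<->N1 -> N2.N0=(alive,v0) N2.N1=(alive,v0) N2.N2=(alive,v0) N2.N3=(alive,v0) | N1.N0=(alive,v0) N1.N1=(alive,v0) N1.N2=(alive,v0) N1.N3=(alive,v0)
Op 3: gossip N0<->N3 -> N0.N0=(alive,v1) N0.N1=(alive,v0) N0.N2=(alive,v0) N0.N3=(alive,v0) | N3.N0=(alive,v1) N3.N1=(alive,v0) N3.N2=(alive,v0) N3.N3=(alive,v0)
Op 4: N2 marks N3=alive -> (alive,v1)
Op 5: gossip N1<->N0 -> N1.N0=(alive,v1) N1.N1=(alive,v0) N1.N2=(alive,v0) N1.N3=(alive,v0) | N0.N0=(alive,v1) N0.N1=(alive,v0) N0.N2=(alive,v0) N0.N3=(alive,v0)
Op 6: gossip N2<->N0 -> N2.N0=(alive,v1) N2.N1=(alive,v0) N2.N2=(alive,v0) N2.N3=(alive,v1) | N0.N0=(alive,v1) N0.N1=(alive,v0) N0.N2=(alive,v0) N0.N3=(alive,v1)
Op 7: gossip N0<->N1 -> N0.N0=(alive,v1) N0.N1=(alive,v0) N0.N2=(alive,v0) N0.N3=(alive,v1) | N1.N0=(alive,v1) N1.N1=(alive,v0) N1.N2=(alive,v0) N1.N3=(alive,v1)
Op 8: gossip N2<->N0 -> N2.N0=(alive,v1) N2.N1=(alive,v0) N2.N2=(alive,v0) N2.N3=(alive,v1) | N0.N0=(alive,v1) N0.N1=(alive,v0) N0.N2=(alive,v0) N0.N3=(alive,v1)
Op 9: N0 marks N1=alive -> (alive,v1)
Op 10: gossip N0<->N1 -> N0.N0=(alive,v1) N0.N1=(alive,v1) N0.N2=(alive,v0) N0.N3=(alive,v1) | N1.N0=(alive,v1) N1.N1=(alive,v1) N1.N2=(alive,v0) N1.N3=(alive,v1)
Op 11: N3 marks N3=dead -> (dead,v1)
Op 12: gossip N1<->N0 -> N1.N0=(alive,v1) N1.N1=(alive,v1) N1.N2=(alive,v0) N1.N3=(alive,v1) | N0.N0=(alive,v1) N0.N1=(alive,v1) N0.N2=(alive,v0) N0.N3=(alive,v1)

Answer: alive 1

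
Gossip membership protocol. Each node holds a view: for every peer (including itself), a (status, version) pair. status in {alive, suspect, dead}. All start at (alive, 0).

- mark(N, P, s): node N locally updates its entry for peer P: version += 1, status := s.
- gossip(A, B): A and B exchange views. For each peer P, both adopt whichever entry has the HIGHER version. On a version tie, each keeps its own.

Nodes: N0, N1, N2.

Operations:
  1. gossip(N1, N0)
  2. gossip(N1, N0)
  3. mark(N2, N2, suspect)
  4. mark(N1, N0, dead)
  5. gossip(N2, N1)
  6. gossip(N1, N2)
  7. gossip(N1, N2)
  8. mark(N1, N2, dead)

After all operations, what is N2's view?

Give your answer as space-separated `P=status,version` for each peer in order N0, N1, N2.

Answer: N0=dead,1 N1=alive,0 N2=suspect,1

Derivation:
Op 1: gossip N1<->N0 -> N1.N0=(alive,v0) N1.N1=(alive,v0) N1.N2=(alive,v0) | N0.N0=(alive,v0) N0.N1=(alive,v0) N0.N2=(alive,v0)
Op 2: gossip N1<->N0 -> N1.N0=(alive,v0) N1.N1=(alive,v0) N1.N2=(alive,v0) | N0.N0=(alive,v0) N0.N1=(alive,v0) N0.N2=(alive,v0)
Op 3: N2 marks N2=suspect -> (suspect,v1)
Op 4: N1 marks N0=dead -> (dead,v1)
Op 5: gossip N2<->N1 -> N2.N0=(dead,v1) N2.N1=(alive,v0) N2.N2=(suspect,v1) | N1.N0=(dead,v1) N1.N1=(alive,v0) N1.N2=(suspect,v1)
Op 6: gossip N1<->N2 -> N1.N0=(dead,v1) N1.N1=(alive,v0) N1.N2=(suspect,v1) | N2.N0=(dead,v1) N2.N1=(alive,v0) N2.N2=(suspect,v1)
Op 7: gossip N1<->N2 -> N1.N0=(dead,v1) N1.N1=(alive,v0) N1.N2=(suspect,v1) | N2.N0=(dead,v1) N2.N1=(alive,v0) N2.N2=(suspect,v1)
Op 8: N1 marks N2=dead -> (dead,v2)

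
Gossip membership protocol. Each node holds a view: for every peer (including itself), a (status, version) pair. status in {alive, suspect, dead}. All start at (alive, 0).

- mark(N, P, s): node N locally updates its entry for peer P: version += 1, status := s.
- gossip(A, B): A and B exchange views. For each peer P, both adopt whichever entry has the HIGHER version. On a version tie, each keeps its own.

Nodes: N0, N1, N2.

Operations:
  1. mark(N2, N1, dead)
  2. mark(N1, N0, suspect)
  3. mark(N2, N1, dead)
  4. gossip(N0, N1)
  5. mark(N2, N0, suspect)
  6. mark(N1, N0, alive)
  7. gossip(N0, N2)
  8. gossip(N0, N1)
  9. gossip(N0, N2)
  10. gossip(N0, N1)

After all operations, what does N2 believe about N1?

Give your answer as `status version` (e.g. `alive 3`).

Op 1: N2 marks N1=dead -> (dead,v1)
Op 2: N1 marks N0=suspect -> (suspect,v1)
Op 3: N2 marks N1=dead -> (dead,v2)
Op 4: gossip N0<->N1 -> N0.N0=(suspect,v1) N0.N1=(alive,v0) N0.N2=(alive,v0) | N1.N0=(suspect,v1) N1.N1=(alive,v0) N1.N2=(alive,v0)
Op 5: N2 marks N0=suspect -> (suspect,v1)
Op 6: N1 marks N0=alive -> (alive,v2)
Op 7: gossip N0<->N2 -> N0.N0=(suspect,v1) N0.N1=(dead,v2) N0.N2=(alive,v0) | N2.N0=(suspect,v1) N2.N1=(dead,v2) N2.N2=(alive,v0)
Op 8: gossip N0<->N1 -> N0.N0=(alive,v2) N0.N1=(dead,v2) N0.N2=(alive,v0) | N1.N0=(alive,v2) N1.N1=(dead,v2) N1.N2=(alive,v0)
Op 9: gossip N0<->N2 -> N0.N0=(alive,v2) N0.N1=(dead,v2) N0.N2=(alive,v0) | N2.N0=(alive,v2) N2.N1=(dead,v2) N2.N2=(alive,v0)
Op 10: gossip N0<->N1 -> N0.N0=(alive,v2) N0.N1=(dead,v2) N0.N2=(alive,v0) | N1.N0=(alive,v2) N1.N1=(dead,v2) N1.N2=(alive,v0)

Answer: dead 2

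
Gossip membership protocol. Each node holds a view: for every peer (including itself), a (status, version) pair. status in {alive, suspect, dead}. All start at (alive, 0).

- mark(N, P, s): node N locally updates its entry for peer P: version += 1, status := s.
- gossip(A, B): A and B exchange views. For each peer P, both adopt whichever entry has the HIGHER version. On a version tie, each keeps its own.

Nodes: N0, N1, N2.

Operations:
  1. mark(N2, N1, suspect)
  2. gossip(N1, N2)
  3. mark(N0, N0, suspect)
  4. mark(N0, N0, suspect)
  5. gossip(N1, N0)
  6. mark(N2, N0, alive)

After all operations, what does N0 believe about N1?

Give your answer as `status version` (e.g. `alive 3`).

Op 1: N2 marks N1=suspect -> (suspect,v1)
Op 2: gossip N1<->N2 -> N1.N0=(alive,v0) N1.N1=(suspect,v1) N1.N2=(alive,v0) | N2.N0=(alive,v0) N2.N1=(suspect,v1) N2.N2=(alive,v0)
Op 3: N0 marks N0=suspect -> (suspect,v1)
Op 4: N0 marks N0=suspect -> (suspect,v2)
Op 5: gossip N1<->N0 -> N1.N0=(suspect,v2) N1.N1=(suspect,v1) N1.N2=(alive,v0) | N0.N0=(suspect,v2) N0.N1=(suspect,v1) N0.N2=(alive,v0)
Op 6: N2 marks N0=alive -> (alive,v1)

Answer: suspect 1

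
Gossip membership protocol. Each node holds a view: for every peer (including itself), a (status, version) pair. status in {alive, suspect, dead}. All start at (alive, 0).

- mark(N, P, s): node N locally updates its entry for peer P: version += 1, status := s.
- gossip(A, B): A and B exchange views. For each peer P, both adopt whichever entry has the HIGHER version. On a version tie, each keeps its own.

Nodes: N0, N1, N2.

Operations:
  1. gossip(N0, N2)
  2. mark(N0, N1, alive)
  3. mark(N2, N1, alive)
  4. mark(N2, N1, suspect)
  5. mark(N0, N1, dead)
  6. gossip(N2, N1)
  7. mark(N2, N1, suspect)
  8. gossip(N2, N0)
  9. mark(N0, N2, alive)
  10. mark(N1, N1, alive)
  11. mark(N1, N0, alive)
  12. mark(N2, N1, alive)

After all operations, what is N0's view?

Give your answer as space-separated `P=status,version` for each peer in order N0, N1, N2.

Op 1: gossip N0<->N2 -> N0.N0=(alive,v0) N0.N1=(alive,v0) N0.N2=(alive,v0) | N2.N0=(alive,v0) N2.N1=(alive,v0) N2.N2=(alive,v0)
Op 2: N0 marks N1=alive -> (alive,v1)
Op 3: N2 marks N1=alive -> (alive,v1)
Op 4: N2 marks N1=suspect -> (suspect,v2)
Op 5: N0 marks N1=dead -> (dead,v2)
Op 6: gossip N2<->N1 -> N2.N0=(alive,v0) N2.N1=(suspect,v2) N2.N2=(alive,v0) | N1.N0=(alive,v0) N1.N1=(suspect,v2) N1.N2=(alive,v0)
Op 7: N2 marks N1=suspect -> (suspect,v3)
Op 8: gossip N2<->N0 -> N2.N0=(alive,v0) N2.N1=(suspect,v3) N2.N2=(alive,v0) | N0.N0=(alive,v0) N0.N1=(suspect,v3) N0.N2=(alive,v0)
Op 9: N0 marks N2=alive -> (alive,v1)
Op 10: N1 marks N1=alive -> (alive,v3)
Op 11: N1 marks N0=alive -> (alive,v1)
Op 12: N2 marks N1=alive -> (alive,v4)

Answer: N0=alive,0 N1=suspect,3 N2=alive,1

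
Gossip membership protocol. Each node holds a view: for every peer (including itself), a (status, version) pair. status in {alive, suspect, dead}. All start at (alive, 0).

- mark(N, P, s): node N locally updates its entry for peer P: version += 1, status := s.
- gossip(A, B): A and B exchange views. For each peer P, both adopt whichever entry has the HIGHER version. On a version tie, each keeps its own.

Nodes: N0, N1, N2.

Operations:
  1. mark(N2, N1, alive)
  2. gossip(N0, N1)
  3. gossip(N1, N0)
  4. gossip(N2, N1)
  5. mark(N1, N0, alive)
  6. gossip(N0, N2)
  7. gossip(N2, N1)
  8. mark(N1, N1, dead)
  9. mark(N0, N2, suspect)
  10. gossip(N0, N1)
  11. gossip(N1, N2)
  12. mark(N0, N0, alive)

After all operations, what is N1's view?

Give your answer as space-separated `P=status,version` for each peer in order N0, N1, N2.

Answer: N0=alive,1 N1=dead,2 N2=suspect,1

Derivation:
Op 1: N2 marks N1=alive -> (alive,v1)
Op 2: gossip N0<->N1 -> N0.N0=(alive,v0) N0.N1=(alive,v0) N0.N2=(alive,v0) | N1.N0=(alive,v0) N1.N1=(alive,v0) N1.N2=(alive,v0)
Op 3: gossip N1<->N0 -> N1.N0=(alive,v0) N1.N1=(alive,v0) N1.N2=(alive,v0) | N0.N0=(alive,v0) N0.N1=(alive,v0) N0.N2=(alive,v0)
Op 4: gossip N2<->N1 -> N2.N0=(alive,v0) N2.N1=(alive,v1) N2.N2=(alive,v0) | N1.N0=(alive,v0) N1.N1=(alive,v1) N1.N2=(alive,v0)
Op 5: N1 marks N0=alive -> (alive,v1)
Op 6: gossip N0<->N2 -> N0.N0=(alive,v0) N0.N1=(alive,v1) N0.N2=(alive,v0) | N2.N0=(alive,v0) N2.N1=(alive,v1) N2.N2=(alive,v0)
Op 7: gossip N2<->N1 -> N2.N0=(alive,v1) N2.N1=(alive,v1) N2.N2=(alive,v0) | N1.N0=(alive,v1) N1.N1=(alive,v1) N1.N2=(alive,v0)
Op 8: N1 marks N1=dead -> (dead,v2)
Op 9: N0 marks N2=suspect -> (suspect,v1)
Op 10: gossip N0<->N1 -> N0.N0=(alive,v1) N0.N1=(dead,v2) N0.N2=(suspect,v1) | N1.N0=(alive,v1) N1.N1=(dead,v2) N1.N2=(suspect,v1)
Op 11: gossip N1<->N2 -> N1.N0=(alive,v1) N1.N1=(dead,v2) N1.N2=(suspect,v1) | N2.N0=(alive,v1) N2.N1=(dead,v2) N2.N2=(suspect,v1)
Op 12: N0 marks N0=alive -> (alive,v2)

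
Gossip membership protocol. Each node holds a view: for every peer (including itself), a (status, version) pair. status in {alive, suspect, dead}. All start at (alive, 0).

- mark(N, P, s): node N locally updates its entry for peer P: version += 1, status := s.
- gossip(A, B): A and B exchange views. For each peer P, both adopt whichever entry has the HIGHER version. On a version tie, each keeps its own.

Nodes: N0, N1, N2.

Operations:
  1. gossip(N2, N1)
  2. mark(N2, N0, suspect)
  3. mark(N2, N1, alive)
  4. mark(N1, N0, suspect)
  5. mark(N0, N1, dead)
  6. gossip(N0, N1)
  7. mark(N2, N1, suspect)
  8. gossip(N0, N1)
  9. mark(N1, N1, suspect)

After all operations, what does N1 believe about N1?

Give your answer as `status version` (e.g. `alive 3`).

Answer: suspect 2

Derivation:
Op 1: gossip N2<->N1 -> N2.N0=(alive,v0) N2.N1=(alive,v0) N2.N2=(alive,v0) | N1.N0=(alive,v0) N1.N1=(alive,v0) N1.N2=(alive,v0)
Op 2: N2 marks N0=suspect -> (suspect,v1)
Op 3: N2 marks N1=alive -> (alive,v1)
Op 4: N1 marks N0=suspect -> (suspect,v1)
Op 5: N0 marks N1=dead -> (dead,v1)
Op 6: gossip N0<->N1 -> N0.N0=(suspect,v1) N0.N1=(dead,v1) N0.N2=(alive,v0) | N1.N0=(suspect,v1) N1.N1=(dead,v1) N1.N2=(alive,v0)
Op 7: N2 marks N1=suspect -> (suspect,v2)
Op 8: gossip N0<->N1 -> N0.N0=(suspect,v1) N0.N1=(dead,v1) N0.N2=(alive,v0) | N1.N0=(suspect,v1) N1.N1=(dead,v1) N1.N2=(alive,v0)
Op 9: N1 marks N1=suspect -> (suspect,v2)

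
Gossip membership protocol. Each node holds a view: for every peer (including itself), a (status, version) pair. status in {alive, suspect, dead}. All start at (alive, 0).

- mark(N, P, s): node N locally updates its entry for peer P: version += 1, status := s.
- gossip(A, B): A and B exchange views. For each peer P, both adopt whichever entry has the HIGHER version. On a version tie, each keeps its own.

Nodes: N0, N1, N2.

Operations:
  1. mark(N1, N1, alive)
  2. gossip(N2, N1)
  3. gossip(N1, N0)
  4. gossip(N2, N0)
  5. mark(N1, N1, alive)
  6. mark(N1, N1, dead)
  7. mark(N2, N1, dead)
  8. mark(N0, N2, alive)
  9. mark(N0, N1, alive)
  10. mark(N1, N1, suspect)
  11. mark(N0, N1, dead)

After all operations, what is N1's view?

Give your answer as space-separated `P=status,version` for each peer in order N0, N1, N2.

Answer: N0=alive,0 N1=suspect,4 N2=alive,0

Derivation:
Op 1: N1 marks N1=alive -> (alive,v1)
Op 2: gossip N2<->N1 -> N2.N0=(alive,v0) N2.N1=(alive,v1) N2.N2=(alive,v0) | N1.N0=(alive,v0) N1.N1=(alive,v1) N1.N2=(alive,v0)
Op 3: gossip N1<->N0 -> N1.N0=(alive,v0) N1.N1=(alive,v1) N1.N2=(alive,v0) | N0.N0=(alive,v0) N0.N1=(alive,v1) N0.N2=(alive,v0)
Op 4: gossip N2<->N0 -> N2.N0=(alive,v0) N2.N1=(alive,v1) N2.N2=(alive,v0) | N0.N0=(alive,v0) N0.N1=(alive,v1) N0.N2=(alive,v0)
Op 5: N1 marks N1=alive -> (alive,v2)
Op 6: N1 marks N1=dead -> (dead,v3)
Op 7: N2 marks N1=dead -> (dead,v2)
Op 8: N0 marks N2=alive -> (alive,v1)
Op 9: N0 marks N1=alive -> (alive,v2)
Op 10: N1 marks N1=suspect -> (suspect,v4)
Op 11: N0 marks N1=dead -> (dead,v3)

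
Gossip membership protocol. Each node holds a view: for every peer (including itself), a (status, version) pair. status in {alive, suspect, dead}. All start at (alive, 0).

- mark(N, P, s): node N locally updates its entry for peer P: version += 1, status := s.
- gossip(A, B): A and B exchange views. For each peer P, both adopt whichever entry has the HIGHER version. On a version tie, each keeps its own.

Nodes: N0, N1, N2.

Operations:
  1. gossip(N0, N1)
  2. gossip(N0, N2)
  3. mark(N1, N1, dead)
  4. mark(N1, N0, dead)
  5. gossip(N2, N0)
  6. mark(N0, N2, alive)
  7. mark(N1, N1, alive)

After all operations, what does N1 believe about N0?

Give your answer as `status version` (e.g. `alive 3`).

Op 1: gossip N0<->N1 -> N0.N0=(alive,v0) N0.N1=(alive,v0) N0.N2=(alive,v0) | N1.N0=(alive,v0) N1.N1=(alive,v0) N1.N2=(alive,v0)
Op 2: gossip N0<->N2 -> N0.N0=(alive,v0) N0.N1=(alive,v0) N0.N2=(alive,v0) | N2.N0=(alive,v0) N2.N1=(alive,v0) N2.N2=(alive,v0)
Op 3: N1 marks N1=dead -> (dead,v1)
Op 4: N1 marks N0=dead -> (dead,v1)
Op 5: gossip N2<->N0 -> N2.N0=(alive,v0) N2.N1=(alive,v0) N2.N2=(alive,v0) | N0.N0=(alive,v0) N0.N1=(alive,v0) N0.N2=(alive,v0)
Op 6: N0 marks N2=alive -> (alive,v1)
Op 7: N1 marks N1=alive -> (alive,v2)

Answer: dead 1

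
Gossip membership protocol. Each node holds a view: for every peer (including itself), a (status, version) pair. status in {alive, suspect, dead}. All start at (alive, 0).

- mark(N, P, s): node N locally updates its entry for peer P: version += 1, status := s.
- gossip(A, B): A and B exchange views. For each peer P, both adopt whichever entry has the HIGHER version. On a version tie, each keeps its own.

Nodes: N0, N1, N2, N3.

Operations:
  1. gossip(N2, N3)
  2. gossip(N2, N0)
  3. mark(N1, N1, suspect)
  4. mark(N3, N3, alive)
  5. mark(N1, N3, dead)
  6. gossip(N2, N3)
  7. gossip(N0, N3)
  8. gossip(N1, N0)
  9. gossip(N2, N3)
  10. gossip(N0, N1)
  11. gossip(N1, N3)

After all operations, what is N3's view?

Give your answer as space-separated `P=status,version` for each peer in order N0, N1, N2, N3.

Answer: N0=alive,0 N1=suspect,1 N2=alive,0 N3=alive,1

Derivation:
Op 1: gossip N2<->N3 -> N2.N0=(alive,v0) N2.N1=(alive,v0) N2.N2=(alive,v0) N2.N3=(alive,v0) | N3.N0=(alive,v0) N3.N1=(alive,v0) N3.N2=(alive,v0) N3.N3=(alive,v0)
Op 2: gossip N2<->N0 -> N2.N0=(alive,v0) N2.N1=(alive,v0) N2.N2=(alive,v0) N2.N3=(alive,v0) | N0.N0=(alive,v0) N0.N1=(alive,v0) N0.N2=(alive,v0) N0.N3=(alive,v0)
Op 3: N1 marks N1=suspect -> (suspect,v1)
Op 4: N3 marks N3=alive -> (alive,v1)
Op 5: N1 marks N3=dead -> (dead,v1)
Op 6: gossip N2<->N3 -> N2.N0=(alive,v0) N2.N1=(alive,v0) N2.N2=(alive,v0) N2.N3=(alive,v1) | N3.N0=(alive,v0) N3.N1=(alive,v0) N3.N2=(alive,v0) N3.N3=(alive,v1)
Op 7: gossip N0<->N3 -> N0.N0=(alive,v0) N0.N1=(alive,v0) N0.N2=(alive,v0) N0.N3=(alive,v1) | N3.N0=(alive,v0) N3.N1=(alive,v0) N3.N2=(alive,v0) N3.N3=(alive,v1)
Op 8: gossip N1<->N0 -> N1.N0=(alive,v0) N1.N1=(suspect,v1) N1.N2=(alive,v0) N1.N3=(dead,v1) | N0.N0=(alive,v0) N0.N1=(suspect,v1) N0.N2=(alive,v0) N0.N3=(alive,v1)
Op 9: gossip N2<->N3 -> N2.N0=(alive,v0) N2.N1=(alive,v0) N2.N2=(alive,v0) N2.N3=(alive,v1) | N3.N0=(alive,v0) N3.N1=(alive,v0) N3.N2=(alive,v0) N3.N3=(alive,v1)
Op 10: gossip N0<->N1 -> N0.N0=(alive,v0) N0.N1=(suspect,v1) N0.N2=(alive,v0) N0.N3=(alive,v1) | N1.N0=(alive,v0) N1.N1=(suspect,v1) N1.N2=(alive,v0) N1.N3=(dead,v1)
Op 11: gossip N1<->N3 -> N1.N0=(alive,v0) N1.N1=(suspect,v1) N1.N2=(alive,v0) N1.N3=(dead,v1) | N3.N0=(alive,v0) N3.N1=(suspect,v1) N3.N2=(alive,v0) N3.N3=(alive,v1)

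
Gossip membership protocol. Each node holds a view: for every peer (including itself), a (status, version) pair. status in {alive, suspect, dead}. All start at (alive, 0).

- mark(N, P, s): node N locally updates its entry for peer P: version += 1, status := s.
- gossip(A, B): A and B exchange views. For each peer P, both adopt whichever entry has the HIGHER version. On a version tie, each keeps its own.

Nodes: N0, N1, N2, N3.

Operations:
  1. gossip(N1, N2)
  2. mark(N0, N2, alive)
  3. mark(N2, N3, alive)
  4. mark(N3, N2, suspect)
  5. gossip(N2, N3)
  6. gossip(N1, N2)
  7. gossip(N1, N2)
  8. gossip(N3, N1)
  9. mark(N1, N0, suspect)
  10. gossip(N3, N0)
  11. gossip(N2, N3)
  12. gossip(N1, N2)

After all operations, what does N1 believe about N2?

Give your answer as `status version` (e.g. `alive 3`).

Answer: suspect 1

Derivation:
Op 1: gossip N1<->N2 -> N1.N0=(alive,v0) N1.N1=(alive,v0) N1.N2=(alive,v0) N1.N3=(alive,v0) | N2.N0=(alive,v0) N2.N1=(alive,v0) N2.N2=(alive,v0) N2.N3=(alive,v0)
Op 2: N0 marks N2=alive -> (alive,v1)
Op 3: N2 marks N3=alive -> (alive,v1)
Op 4: N3 marks N2=suspect -> (suspect,v1)
Op 5: gossip N2<->N3 -> N2.N0=(alive,v0) N2.N1=(alive,v0) N2.N2=(suspect,v1) N2.N3=(alive,v1) | N3.N0=(alive,v0) N3.N1=(alive,v0) N3.N2=(suspect,v1) N3.N3=(alive,v1)
Op 6: gossip N1<->N2 -> N1.N0=(alive,v0) N1.N1=(alive,v0) N1.N2=(suspect,v1) N1.N3=(alive,v1) | N2.N0=(alive,v0) N2.N1=(alive,v0) N2.N2=(suspect,v1) N2.N3=(alive,v1)
Op 7: gossip N1<->N2 -> N1.N0=(alive,v0) N1.N1=(alive,v0) N1.N2=(suspect,v1) N1.N3=(alive,v1) | N2.N0=(alive,v0) N2.N1=(alive,v0) N2.N2=(suspect,v1) N2.N3=(alive,v1)
Op 8: gossip N3<->N1 -> N3.N0=(alive,v0) N3.N1=(alive,v0) N3.N2=(suspect,v1) N3.N3=(alive,v1) | N1.N0=(alive,v0) N1.N1=(alive,v0) N1.N2=(suspect,v1) N1.N3=(alive,v1)
Op 9: N1 marks N0=suspect -> (suspect,v1)
Op 10: gossip N3<->N0 -> N3.N0=(alive,v0) N3.N1=(alive,v0) N3.N2=(suspect,v1) N3.N3=(alive,v1) | N0.N0=(alive,v0) N0.N1=(alive,v0) N0.N2=(alive,v1) N0.N3=(alive,v1)
Op 11: gossip N2<->N3 -> N2.N0=(alive,v0) N2.N1=(alive,v0) N2.N2=(suspect,v1) N2.N3=(alive,v1) | N3.N0=(alive,v0) N3.N1=(alive,v0) N3.N2=(suspect,v1) N3.N3=(alive,v1)
Op 12: gossip N1<->N2 -> N1.N0=(suspect,v1) N1.N1=(alive,v0) N1.N2=(suspect,v1) N1.N3=(alive,v1) | N2.N0=(suspect,v1) N2.N1=(alive,v0) N2.N2=(suspect,v1) N2.N3=(alive,v1)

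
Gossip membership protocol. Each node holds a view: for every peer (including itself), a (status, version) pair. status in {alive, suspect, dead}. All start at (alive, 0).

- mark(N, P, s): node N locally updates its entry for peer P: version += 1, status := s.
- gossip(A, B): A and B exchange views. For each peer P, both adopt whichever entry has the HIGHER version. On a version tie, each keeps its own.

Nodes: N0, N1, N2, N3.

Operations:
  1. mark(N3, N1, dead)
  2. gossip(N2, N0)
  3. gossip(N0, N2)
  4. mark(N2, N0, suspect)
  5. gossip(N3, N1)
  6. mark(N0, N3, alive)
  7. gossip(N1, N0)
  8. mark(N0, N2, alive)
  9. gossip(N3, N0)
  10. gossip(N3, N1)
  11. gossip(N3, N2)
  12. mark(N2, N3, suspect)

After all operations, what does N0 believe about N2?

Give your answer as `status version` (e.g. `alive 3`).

Answer: alive 1

Derivation:
Op 1: N3 marks N1=dead -> (dead,v1)
Op 2: gossip N2<->N0 -> N2.N0=(alive,v0) N2.N1=(alive,v0) N2.N2=(alive,v0) N2.N3=(alive,v0) | N0.N0=(alive,v0) N0.N1=(alive,v0) N0.N2=(alive,v0) N0.N3=(alive,v0)
Op 3: gossip N0<->N2 -> N0.N0=(alive,v0) N0.N1=(alive,v0) N0.N2=(alive,v0) N0.N3=(alive,v0) | N2.N0=(alive,v0) N2.N1=(alive,v0) N2.N2=(alive,v0) N2.N3=(alive,v0)
Op 4: N2 marks N0=suspect -> (suspect,v1)
Op 5: gossip N3<->N1 -> N3.N0=(alive,v0) N3.N1=(dead,v1) N3.N2=(alive,v0) N3.N3=(alive,v0) | N1.N0=(alive,v0) N1.N1=(dead,v1) N1.N2=(alive,v0) N1.N3=(alive,v0)
Op 6: N0 marks N3=alive -> (alive,v1)
Op 7: gossip N1<->N0 -> N1.N0=(alive,v0) N1.N1=(dead,v1) N1.N2=(alive,v0) N1.N3=(alive,v1) | N0.N0=(alive,v0) N0.N1=(dead,v1) N0.N2=(alive,v0) N0.N3=(alive,v1)
Op 8: N0 marks N2=alive -> (alive,v1)
Op 9: gossip N3<->N0 -> N3.N0=(alive,v0) N3.N1=(dead,v1) N3.N2=(alive,v1) N3.N3=(alive,v1) | N0.N0=(alive,v0) N0.N1=(dead,v1) N0.N2=(alive,v1) N0.N3=(alive,v1)
Op 10: gossip N3<->N1 -> N3.N0=(alive,v0) N3.N1=(dead,v1) N3.N2=(alive,v1) N3.N3=(alive,v1) | N1.N0=(alive,v0) N1.N1=(dead,v1) N1.N2=(alive,v1) N1.N3=(alive,v1)
Op 11: gossip N3<->N2 -> N3.N0=(suspect,v1) N3.N1=(dead,v1) N3.N2=(alive,v1) N3.N3=(alive,v1) | N2.N0=(suspect,v1) N2.N1=(dead,v1) N2.N2=(alive,v1) N2.N3=(alive,v1)
Op 12: N2 marks N3=suspect -> (suspect,v2)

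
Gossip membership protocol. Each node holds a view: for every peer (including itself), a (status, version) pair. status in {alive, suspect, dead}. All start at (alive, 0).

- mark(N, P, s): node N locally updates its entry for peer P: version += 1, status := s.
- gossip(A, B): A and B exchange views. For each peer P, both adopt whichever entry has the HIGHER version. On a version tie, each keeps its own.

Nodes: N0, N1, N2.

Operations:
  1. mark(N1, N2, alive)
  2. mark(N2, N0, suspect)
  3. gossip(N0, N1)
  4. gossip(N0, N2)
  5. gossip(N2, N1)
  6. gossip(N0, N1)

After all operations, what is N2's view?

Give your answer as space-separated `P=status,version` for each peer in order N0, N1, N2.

Answer: N0=suspect,1 N1=alive,0 N2=alive,1

Derivation:
Op 1: N1 marks N2=alive -> (alive,v1)
Op 2: N2 marks N0=suspect -> (suspect,v1)
Op 3: gossip N0<->N1 -> N0.N0=(alive,v0) N0.N1=(alive,v0) N0.N2=(alive,v1) | N1.N0=(alive,v0) N1.N1=(alive,v0) N1.N2=(alive,v1)
Op 4: gossip N0<->N2 -> N0.N0=(suspect,v1) N0.N1=(alive,v0) N0.N2=(alive,v1) | N2.N0=(suspect,v1) N2.N1=(alive,v0) N2.N2=(alive,v1)
Op 5: gossip N2<->N1 -> N2.N0=(suspect,v1) N2.N1=(alive,v0) N2.N2=(alive,v1) | N1.N0=(suspect,v1) N1.N1=(alive,v0) N1.N2=(alive,v1)
Op 6: gossip N0<->N1 -> N0.N0=(suspect,v1) N0.N1=(alive,v0) N0.N2=(alive,v1) | N1.N0=(suspect,v1) N1.N1=(alive,v0) N1.N2=(alive,v1)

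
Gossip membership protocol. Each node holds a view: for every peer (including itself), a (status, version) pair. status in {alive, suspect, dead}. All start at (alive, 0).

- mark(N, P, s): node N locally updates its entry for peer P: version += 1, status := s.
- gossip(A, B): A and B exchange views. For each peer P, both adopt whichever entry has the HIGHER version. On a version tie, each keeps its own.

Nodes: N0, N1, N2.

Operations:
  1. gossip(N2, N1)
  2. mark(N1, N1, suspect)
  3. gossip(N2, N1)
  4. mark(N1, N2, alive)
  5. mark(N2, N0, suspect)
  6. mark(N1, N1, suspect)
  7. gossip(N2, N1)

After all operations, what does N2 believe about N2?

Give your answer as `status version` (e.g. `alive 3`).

Op 1: gossip N2<->N1 -> N2.N0=(alive,v0) N2.N1=(alive,v0) N2.N2=(alive,v0) | N1.N0=(alive,v0) N1.N1=(alive,v0) N1.N2=(alive,v0)
Op 2: N1 marks N1=suspect -> (suspect,v1)
Op 3: gossip N2<->N1 -> N2.N0=(alive,v0) N2.N1=(suspect,v1) N2.N2=(alive,v0) | N1.N0=(alive,v0) N1.N1=(suspect,v1) N1.N2=(alive,v0)
Op 4: N1 marks N2=alive -> (alive,v1)
Op 5: N2 marks N0=suspect -> (suspect,v1)
Op 6: N1 marks N1=suspect -> (suspect,v2)
Op 7: gossip N2<->N1 -> N2.N0=(suspect,v1) N2.N1=(suspect,v2) N2.N2=(alive,v1) | N1.N0=(suspect,v1) N1.N1=(suspect,v2) N1.N2=(alive,v1)

Answer: alive 1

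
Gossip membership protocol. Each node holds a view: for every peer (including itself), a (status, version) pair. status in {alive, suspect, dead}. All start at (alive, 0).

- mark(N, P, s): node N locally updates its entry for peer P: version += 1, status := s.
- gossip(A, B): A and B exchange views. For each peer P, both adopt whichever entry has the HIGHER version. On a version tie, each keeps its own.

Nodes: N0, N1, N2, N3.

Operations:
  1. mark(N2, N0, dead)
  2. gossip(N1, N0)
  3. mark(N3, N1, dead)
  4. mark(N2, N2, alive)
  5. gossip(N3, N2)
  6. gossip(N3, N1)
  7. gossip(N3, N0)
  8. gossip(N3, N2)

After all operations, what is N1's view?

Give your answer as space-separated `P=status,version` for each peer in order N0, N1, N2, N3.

Op 1: N2 marks N0=dead -> (dead,v1)
Op 2: gossip N1<->N0 -> N1.N0=(alive,v0) N1.N1=(alive,v0) N1.N2=(alive,v0) N1.N3=(alive,v0) | N0.N0=(alive,v0) N0.N1=(alive,v0) N0.N2=(alive,v0) N0.N3=(alive,v0)
Op 3: N3 marks N1=dead -> (dead,v1)
Op 4: N2 marks N2=alive -> (alive,v1)
Op 5: gossip N3<->N2 -> N3.N0=(dead,v1) N3.N1=(dead,v1) N3.N2=(alive,v1) N3.N3=(alive,v0) | N2.N0=(dead,v1) N2.N1=(dead,v1) N2.N2=(alive,v1) N2.N3=(alive,v0)
Op 6: gossip N3<->N1 -> N3.N0=(dead,v1) N3.N1=(dead,v1) N3.N2=(alive,v1) N3.N3=(alive,v0) | N1.N0=(dead,v1) N1.N1=(dead,v1) N1.N2=(alive,v1) N1.N3=(alive,v0)
Op 7: gossip N3<->N0 -> N3.N0=(dead,v1) N3.N1=(dead,v1) N3.N2=(alive,v1) N3.N3=(alive,v0) | N0.N0=(dead,v1) N0.N1=(dead,v1) N0.N2=(alive,v1) N0.N3=(alive,v0)
Op 8: gossip N3<->N2 -> N3.N0=(dead,v1) N3.N1=(dead,v1) N3.N2=(alive,v1) N3.N3=(alive,v0) | N2.N0=(dead,v1) N2.N1=(dead,v1) N2.N2=(alive,v1) N2.N3=(alive,v0)

Answer: N0=dead,1 N1=dead,1 N2=alive,1 N3=alive,0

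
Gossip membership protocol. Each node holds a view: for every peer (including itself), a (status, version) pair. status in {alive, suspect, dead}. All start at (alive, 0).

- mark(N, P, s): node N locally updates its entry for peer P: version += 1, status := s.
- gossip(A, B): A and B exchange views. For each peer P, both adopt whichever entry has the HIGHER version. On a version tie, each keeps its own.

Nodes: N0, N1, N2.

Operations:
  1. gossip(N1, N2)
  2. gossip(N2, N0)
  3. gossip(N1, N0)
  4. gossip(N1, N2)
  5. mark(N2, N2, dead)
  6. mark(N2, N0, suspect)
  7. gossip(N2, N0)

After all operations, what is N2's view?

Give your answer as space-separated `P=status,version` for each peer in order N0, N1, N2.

Answer: N0=suspect,1 N1=alive,0 N2=dead,1

Derivation:
Op 1: gossip N1<->N2 -> N1.N0=(alive,v0) N1.N1=(alive,v0) N1.N2=(alive,v0) | N2.N0=(alive,v0) N2.N1=(alive,v0) N2.N2=(alive,v0)
Op 2: gossip N2<->N0 -> N2.N0=(alive,v0) N2.N1=(alive,v0) N2.N2=(alive,v0) | N0.N0=(alive,v0) N0.N1=(alive,v0) N0.N2=(alive,v0)
Op 3: gossip N1<->N0 -> N1.N0=(alive,v0) N1.N1=(alive,v0) N1.N2=(alive,v0) | N0.N0=(alive,v0) N0.N1=(alive,v0) N0.N2=(alive,v0)
Op 4: gossip N1<->N2 -> N1.N0=(alive,v0) N1.N1=(alive,v0) N1.N2=(alive,v0) | N2.N0=(alive,v0) N2.N1=(alive,v0) N2.N2=(alive,v0)
Op 5: N2 marks N2=dead -> (dead,v1)
Op 6: N2 marks N0=suspect -> (suspect,v1)
Op 7: gossip N2<->N0 -> N2.N0=(suspect,v1) N2.N1=(alive,v0) N2.N2=(dead,v1) | N0.N0=(suspect,v1) N0.N1=(alive,v0) N0.N2=(dead,v1)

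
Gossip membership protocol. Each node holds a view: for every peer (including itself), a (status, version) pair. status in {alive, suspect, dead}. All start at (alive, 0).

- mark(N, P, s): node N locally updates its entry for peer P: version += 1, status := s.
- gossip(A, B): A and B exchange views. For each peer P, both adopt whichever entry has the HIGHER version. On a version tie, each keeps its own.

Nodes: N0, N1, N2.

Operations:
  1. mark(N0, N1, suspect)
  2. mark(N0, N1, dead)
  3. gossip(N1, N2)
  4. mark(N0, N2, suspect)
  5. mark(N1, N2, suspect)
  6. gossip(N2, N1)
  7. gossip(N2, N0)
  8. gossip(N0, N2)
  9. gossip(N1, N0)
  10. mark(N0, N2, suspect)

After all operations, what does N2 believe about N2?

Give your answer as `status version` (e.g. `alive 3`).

Answer: suspect 1

Derivation:
Op 1: N0 marks N1=suspect -> (suspect,v1)
Op 2: N0 marks N1=dead -> (dead,v2)
Op 3: gossip N1<->N2 -> N1.N0=(alive,v0) N1.N1=(alive,v0) N1.N2=(alive,v0) | N2.N0=(alive,v0) N2.N1=(alive,v0) N2.N2=(alive,v0)
Op 4: N0 marks N2=suspect -> (suspect,v1)
Op 5: N1 marks N2=suspect -> (suspect,v1)
Op 6: gossip N2<->N1 -> N2.N0=(alive,v0) N2.N1=(alive,v0) N2.N2=(suspect,v1) | N1.N0=(alive,v0) N1.N1=(alive,v0) N1.N2=(suspect,v1)
Op 7: gossip N2<->N0 -> N2.N0=(alive,v0) N2.N1=(dead,v2) N2.N2=(suspect,v1) | N0.N0=(alive,v0) N0.N1=(dead,v2) N0.N2=(suspect,v1)
Op 8: gossip N0<->N2 -> N0.N0=(alive,v0) N0.N1=(dead,v2) N0.N2=(suspect,v1) | N2.N0=(alive,v0) N2.N1=(dead,v2) N2.N2=(suspect,v1)
Op 9: gossip N1<->N0 -> N1.N0=(alive,v0) N1.N1=(dead,v2) N1.N2=(suspect,v1) | N0.N0=(alive,v0) N0.N1=(dead,v2) N0.N2=(suspect,v1)
Op 10: N0 marks N2=suspect -> (suspect,v2)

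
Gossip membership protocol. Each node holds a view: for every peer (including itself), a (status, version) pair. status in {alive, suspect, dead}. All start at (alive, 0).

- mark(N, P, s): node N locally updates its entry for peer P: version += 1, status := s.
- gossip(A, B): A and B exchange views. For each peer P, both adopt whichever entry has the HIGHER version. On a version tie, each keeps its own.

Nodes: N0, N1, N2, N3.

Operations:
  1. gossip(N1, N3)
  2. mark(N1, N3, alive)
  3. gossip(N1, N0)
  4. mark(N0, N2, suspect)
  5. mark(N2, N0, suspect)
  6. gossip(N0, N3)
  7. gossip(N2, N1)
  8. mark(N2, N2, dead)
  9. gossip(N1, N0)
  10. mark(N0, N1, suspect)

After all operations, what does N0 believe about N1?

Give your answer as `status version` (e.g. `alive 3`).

Op 1: gossip N1<->N3 -> N1.N0=(alive,v0) N1.N1=(alive,v0) N1.N2=(alive,v0) N1.N3=(alive,v0) | N3.N0=(alive,v0) N3.N1=(alive,v0) N3.N2=(alive,v0) N3.N3=(alive,v0)
Op 2: N1 marks N3=alive -> (alive,v1)
Op 3: gossip N1<->N0 -> N1.N0=(alive,v0) N1.N1=(alive,v0) N1.N2=(alive,v0) N1.N3=(alive,v1) | N0.N0=(alive,v0) N0.N1=(alive,v0) N0.N2=(alive,v0) N0.N3=(alive,v1)
Op 4: N0 marks N2=suspect -> (suspect,v1)
Op 5: N2 marks N0=suspect -> (suspect,v1)
Op 6: gossip N0<->N3 -> N0.N0=(alive,v0) N0.N1=(alive,v0) N0.N2=(suspect,v1) N0.N3=(alive,v1) | N3.N0=(alive,v0) N3.N1=(alive,v0) N3.N2=(suspect,v1) N3.N3=(alive,v1)
Op 7: gossip N2<->N1 -> N2.N0=(suspect,v1) N2.N1=(alive,v0) N2.N2=(alive,v0) N2.N3=(alive,v1) | N1.N0=(suspect,v1) N1.N1=(alive,v0) N1.N2=(alive,v0) N1.N3=(alive,v1)
Op 8: N2 marks N2=dead -> (dead,v1)
Op 9: gossip N1<->N0 -> N1.N0=(suspect,v1) N1.N1=(alive,v0) N1.N2=(suspect,v1) N1.N3=(alive,v1) | N0.N0=(suspect,v1) N0.N1=(alive,v0) N0.N2=(suspect,v1) N0.N3=(alive,v1)
Op 10: N0 marks N1=suspect -> (suspect,v1)

Answer: suspect 1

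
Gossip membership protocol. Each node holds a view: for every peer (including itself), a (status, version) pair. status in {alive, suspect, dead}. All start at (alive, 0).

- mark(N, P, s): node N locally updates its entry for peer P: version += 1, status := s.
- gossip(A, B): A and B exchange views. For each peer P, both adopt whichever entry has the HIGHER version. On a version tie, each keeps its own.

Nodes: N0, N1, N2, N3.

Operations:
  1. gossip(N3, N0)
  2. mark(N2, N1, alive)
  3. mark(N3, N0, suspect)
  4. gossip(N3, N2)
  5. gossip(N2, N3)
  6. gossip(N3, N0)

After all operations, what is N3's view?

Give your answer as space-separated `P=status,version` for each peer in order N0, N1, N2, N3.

Op 1: gossip N3<->N0 -> N3.N0=(alive,v0) N3.N1=(alive,v0) N3.N2=(alive,v0) N3.N3=(alive,v0) | N0.N0=(alive,v0) N0.N1=(alive,v0) N0.N2=(alive,v0) N0.N3=(alive,v0)
Op 2: N2 marks N1=alive -> (alive,v1)
Op 3: N3 marks N0=suspect -> (suspect,v1)
Op 4: gossip N3<->N2 -> N3.N0=(suspect,v1) N3.N1=(alive,v1) N3.N2=(alive,v0) N3.N3=(alive,v0) | N2.N0=(suspect,v1) N2.N1=(alive,v1) N2.N2=(alive,v0) N2.N3=(alive,v0)
Op 5: gossip N2<->N3 -> N2.N0=(suspect,v1) N2.N1=(alive,v1) N2.N2=(alive,v0) N2.N3=(alive,v0) | N3.N0=(suspect,v1) N3.N1=(alive,v1) N3.N2=(alive,v0) N3.N3=(alive,v0)
Op 6: gossip N3<->N0 -> N3.N0=(suspect,v1) N3.N1=(alive,v1) N3.N2=(alive,v0) N3.N3=(alive,v0) | N0.N0=(suspect,v1) N0.N1=(alive,v1) N0.N2=(alive,v0) N0.N3=(alive,v0)

Answer: N0=suspect,1 N1=alive,1 N2=alive,0 N3=alive,0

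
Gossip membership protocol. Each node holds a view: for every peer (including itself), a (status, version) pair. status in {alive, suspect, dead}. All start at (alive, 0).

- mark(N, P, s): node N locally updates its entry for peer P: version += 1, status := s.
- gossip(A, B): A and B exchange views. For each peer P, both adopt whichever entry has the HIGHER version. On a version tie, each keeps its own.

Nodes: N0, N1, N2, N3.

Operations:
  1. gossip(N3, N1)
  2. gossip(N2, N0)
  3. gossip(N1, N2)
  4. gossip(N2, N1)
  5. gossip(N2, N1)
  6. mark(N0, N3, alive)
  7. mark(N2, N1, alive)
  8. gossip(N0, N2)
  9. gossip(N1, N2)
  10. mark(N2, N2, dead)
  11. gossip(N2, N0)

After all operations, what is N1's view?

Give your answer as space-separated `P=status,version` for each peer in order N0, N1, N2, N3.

Op 1: gossip N3<->N1 -> N3.N0=(alive,v0) N3.N1=(alive,v0) N3.N2=(alive,v0) N3.N3=(alive,v0) | N1.N0=(alive,v0) N1.N1=(alive,v0) N1.N2=(alive,v0) N1.N3=(alive,v0)
Op 2: gossip N2<->N0 -> N2.N0=(alive,v0) N2.N1=(alive,v0) N2.N2=(alive,v0) N2.N3=(alive,v0) | N0.N0=(alive,v0) N0.N1=(alive,v0) N0.N2=(alive,v0) N0.N3=(alive,v0)
Op 3: gossip N1<->N2 -> N1.N0=(alive,v0) N1.N1=(alive,v0) N1.N2=(alive,v0) N1.N3=(alive,v0) | N2.N0=(alive,v0) N2.N1=(alive,v0) N2.N2=(alive,v0) N2.N3=(alive,v0)
Op 4: gossip N2<->N1 -> N2.N0=(alive,v0) N2.N1=(alive,v0) N2.N2=(alive,v0) N2.N3=(alive,v0) | N1.N0=(alive,v0) N1.N1=(alive,v0) N1.N2=(alive,v0) N1.N3=(alive,v0)
Op 5: gossip N2<->N1 -> N2.N0=(alive,v0) N2.N1=(alive,v0) N2.N2=(alive,v0) N2.N3=(alive,v0) | N1.N0=(alive,v0) N1.N1=(alive,v0) N1.N2=(alive,v0) N1.N3=(alive,v0)
Op 6: N0 marks N3=alive -> (alive,v1)
Op 7: N2 marks N1=alive -> (alive,v1)
Op 8: gossip N0<->N2 -> N0.N0=(alive,v0) N0.N1=(alive,v1) N0.N2=(alive,v0) N0.N3=(alive,v1) | N2.N0=(alive,v0) N2.N1=(alive,v1) N2.N2=(alive,v0) N2.N3=(alive,v1)
Op 9: gossip N1<->N2 -> N1.N0=(alive,v0) N1.N1=(alive,v1) N1.N2=(alive,v0) N1.N3=(alive,v1) | N2.N0=(alive,v0) N2.N1=(alive,v1) N2.N2=(alive,v0) N2.N3=(alive,v1)
Op 10: N2 marks N2=dead -> (dead,v1)
Op 11: gossip N2<->N0 -> N2.N0=(alive,v0) N2.N1=(alive,v1) N2.N2=(dead,v1) N2.N3=(alive,v1) | N0.N0=(alive,v0) N0.N1=(alive,v1) N0.N2=(dead,v1) N0.N3=(alive,v1)

Answer: N0=alive,0 N1=alive,1 N2=alive,0 N3=alive,1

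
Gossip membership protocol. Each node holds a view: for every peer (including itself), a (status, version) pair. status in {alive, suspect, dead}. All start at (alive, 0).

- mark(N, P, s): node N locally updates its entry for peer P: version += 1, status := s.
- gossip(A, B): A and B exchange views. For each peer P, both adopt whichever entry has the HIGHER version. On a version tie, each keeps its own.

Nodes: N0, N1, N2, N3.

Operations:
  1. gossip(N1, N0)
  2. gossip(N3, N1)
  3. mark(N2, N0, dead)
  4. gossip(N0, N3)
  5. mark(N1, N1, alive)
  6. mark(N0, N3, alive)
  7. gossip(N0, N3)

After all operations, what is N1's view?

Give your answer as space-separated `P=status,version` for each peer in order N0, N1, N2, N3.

Answer: N0=alive,0 N1=alive,1 N2=alive,0 N3=alive,0

Derivation:
Op 1: gossip N1<->N0 -> N1.N0=(alive,v0) N1.N1=(alive,v0) N1.N2=(alive,v0) N1.N3=(alive,v0) | N0.N0=(alive,v0) N0.N1=(alive,v0) N0.N2=(alive,v0) N0.N3=(alive,v0)
Op 2: gossip N3<->N1 -> N3.N0=(alive,v0) N3.N1=(alive,v0) N3.N2=(alive,v0) N3.N3=(alive,v0) | N1.N0=(alive,v0) N1.N1=(alive,v0) N1.N2=(alive,v0) N1.N3=(alive,v0)
Op 3: N2 marks N0=dead -> (dead,v1)
Op 4: gossip N0<->N3 -> N0.N0=(alive,v0) N0.N1=(alive,v0) N0.N2=(alive,v0) N0.N3=(alive,v0) | N3.N0=(alive,v0) N3.N1=(alive,v0) N3.N2=(alive,v0) N3.N3=(alive,v0)
Op 5: N1 marks N1=alive -> (alive,v1)
Op 6: N0 marks N3=alive -> (alive,v1)
Op 7: gossip N0<->N3 -> N0.N0=(alive,v0) N0.N1=(alive,v0) N0.N2=(alive,v0) N0.N3=(alive,v1) | N3.N0=(alive,v0) N3.N1=(alive,v0) N3.N2=(alive,v0) N3.N3=(alive,v1)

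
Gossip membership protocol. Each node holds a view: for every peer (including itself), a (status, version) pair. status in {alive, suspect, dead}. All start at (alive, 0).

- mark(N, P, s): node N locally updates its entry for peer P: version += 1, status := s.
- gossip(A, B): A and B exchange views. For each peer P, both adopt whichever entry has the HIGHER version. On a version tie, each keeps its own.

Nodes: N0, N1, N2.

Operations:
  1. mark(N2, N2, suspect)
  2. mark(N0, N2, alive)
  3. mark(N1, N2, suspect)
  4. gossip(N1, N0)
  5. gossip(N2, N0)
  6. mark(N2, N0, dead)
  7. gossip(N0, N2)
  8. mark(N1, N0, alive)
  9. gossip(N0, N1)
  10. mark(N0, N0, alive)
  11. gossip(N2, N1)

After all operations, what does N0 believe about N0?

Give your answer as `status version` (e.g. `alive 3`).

Op 1: N2 marks N2=suspect -> (suspect,v1)
Op 2: N0 marks N2=alive -> (alive,v1)
Op 3: N1 marks N2=suspect -> (suspect,v1)
Op 4: gossip N1<->N0 -> N1.N0=(alive,v0) N1.N1=(alive,v0) N1.N2=(suspect,v1) | N0.N0=(alive,v0) N0.N1=(alive,v0) N0.N2=(alive,v1)
Op 5: gossip N2<->N0 -> N2.N0=(alive,v0) N2.N1=(alive,v0) N2.N2=(suspect,v1) | N0.N0=(alive,v0) N0.N1=(alive,v0) N0.N2=(alive,v1)
Op 6: N2 marks N0=dead -> (dead,v1)
Op 7: gossip N0<->N2 -> N0.N0=(dead,v1) N0.N1=(alive,v0) N0.N2=(alive,v1) | N2.N0=(dead,v1) N2.N1=(alive,v0) N2.N2=(suspect,v1)
Op 8: N1 marks N0=alive -> (alive,v1)
Op 9: gossip N0<->N1 -> N0.N0=(dead,v1) N0.N1=(alive,v0) N0.N2=(alive,v1) | N1.N0=(alive,v1) N1.N1=(alive,v0) N1.N2=(suspect,v1)
Op 10: N0 marks N0=alive -> (alive,v2)
Op 11: gossip N2<->N1 -> N2.N0=(dead,v1) N2.N1=(alive,v0) N2.N2=(suspect,v1) | N1.N0=(alive,v1) N1.N1=(alive,v0) N1.N2=(suspect,v1)

Answer: alive 2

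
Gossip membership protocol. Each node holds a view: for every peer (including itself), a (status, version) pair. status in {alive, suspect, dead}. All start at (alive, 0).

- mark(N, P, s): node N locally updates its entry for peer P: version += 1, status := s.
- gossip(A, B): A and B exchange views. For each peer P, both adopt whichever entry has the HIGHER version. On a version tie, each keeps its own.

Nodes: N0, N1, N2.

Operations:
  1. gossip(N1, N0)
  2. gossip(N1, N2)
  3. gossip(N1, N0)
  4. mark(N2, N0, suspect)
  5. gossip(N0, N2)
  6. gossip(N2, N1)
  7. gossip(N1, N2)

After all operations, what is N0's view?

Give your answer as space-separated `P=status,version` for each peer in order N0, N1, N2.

Answer: N0=suspect,1 N1=alive,0 N2=alive,0

Derivation:
Op 1: gossip N1<->N0 -> N1.N0=(alive,v0) N1.N1=(alive,v0) N1.N2=(alive,v0) | N0.N0=(alive,v0) N0.N1=(alive,v0) N0.N2=(alive,v0)
Op 2: gossip N1<->N2 -> N1.N0=(alive,v0) N1.N1=(alive,v0) N1.N2=(alive,v0) | N2.N0=(alive,v0) N2.N1=(alive,v0) N2.N2=(alive,v0)
Op 3: gossip N1<->N0 -> N1.N0=(alive,v0) N1.N1=(alive,v0) N1.N2=(alive,v0) | N0.N0=(alive,v0) N0.N1=(alive,v0) N0.N2=(alive,v0)
Op 4: N2 marks N0=suspect -> (suspect,v1)
Op 5: gossip N0<->N2 -> N0.N0=(suspect,v1) N0.N1=(alive,v0) N0.N2=(alive,v0) | N2.N0=(suspect,v1) N2.N1=(alive,v0) N2.N2=(alive,v0)
Op 6: gossip N2<->N1 -> N2.N0=(suspect,v1) N2.N1=(alive,v0) N2.N2=(alive,v0) | N1.N0=(suspect,v1) N1.N1=(alive,v0) N1.N2=(alive,v0)
Op 7: gossip N1<->N2 -> N1.N0=(suspect,v1) N1.N1=(alive,v0) N1.N2=(alive,v0) | N2.N0=(suspect,v1) N2.N1=(alive,v0) N2.N2=(alive,v0)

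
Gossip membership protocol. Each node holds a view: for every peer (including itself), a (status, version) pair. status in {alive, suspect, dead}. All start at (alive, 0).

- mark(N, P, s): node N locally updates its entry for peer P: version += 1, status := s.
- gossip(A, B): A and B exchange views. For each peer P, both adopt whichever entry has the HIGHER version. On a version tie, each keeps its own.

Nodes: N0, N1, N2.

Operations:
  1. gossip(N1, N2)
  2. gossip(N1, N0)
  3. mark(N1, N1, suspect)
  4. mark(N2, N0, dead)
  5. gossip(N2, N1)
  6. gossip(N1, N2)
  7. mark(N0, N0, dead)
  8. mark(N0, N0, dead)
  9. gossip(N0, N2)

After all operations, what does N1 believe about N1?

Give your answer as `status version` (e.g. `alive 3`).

Op 1: gossip N1<->N2 -> N1.N0=(alive,v0) N1.N1=(alive,v0) N1.N2=(alive,v0) | N2.N0=(alive,v0) N2.N1=(alive,v0) N2.N2=(alive,v0)
Op 2: gossip N1<->N0 -> N1.N0=(alive,v0) N1.N1=(alive,v0) N1.N2=(alive,v0) | N0.N0=(alive,v0) N0.N1=(alive,v0) N0.N2=(alive,v0)
Op 3: N1 marks N1=suspect -> (suspect,v1)
Op 4: N2 marks N0=dead -> (dead,v1)
Op 5: gossip N2<->N1 -> N2.N0=(dead,v1) N2.N1=(suspect,v1) N2.N2=(alive,v0) | N1.N0=(dead,v1) N1.N1=(suspect,v1) N1.N2=(alive,v0)
Op 6: gossip N1<->N2 -> N1.N0=(dead,v1) N1.N1=(suspect,v1) N1.N2=(alive,v0) | N2.N0=(dead,v1) N2.N1=(suspect,v1) N2.N2=(alive,v0)
Op 7: N0 marks N0=dead -> (dead,v1)
Op 8: N0 marks N0=dead -> (dead,v2)
Op 9: gossip N0<->N2 -> N0.N0=(dead,v2) N0.N1=(suspect,v1) N0.N2=(alive,v0) | N2.N0=(dead,v2) N2.N1=(suspect,v1) N2.N2=(alive,v0)

Answer: suspect 1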